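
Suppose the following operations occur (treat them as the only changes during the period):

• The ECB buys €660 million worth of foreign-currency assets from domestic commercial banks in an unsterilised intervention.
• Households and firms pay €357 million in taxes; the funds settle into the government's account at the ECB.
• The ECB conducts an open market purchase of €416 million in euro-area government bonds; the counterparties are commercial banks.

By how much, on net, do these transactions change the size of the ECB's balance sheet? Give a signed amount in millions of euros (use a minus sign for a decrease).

FX purchase €660 million: an ECB asset is acquired → +€660M.
Government account inflow €357 million: only the composition of liabilities changes → 0.
OMO purchase (from banks) €416 million: an ECB asset is acquired → +€416M.
Net: 660 + 0 + 416 = +€1076 million.

+€1076 million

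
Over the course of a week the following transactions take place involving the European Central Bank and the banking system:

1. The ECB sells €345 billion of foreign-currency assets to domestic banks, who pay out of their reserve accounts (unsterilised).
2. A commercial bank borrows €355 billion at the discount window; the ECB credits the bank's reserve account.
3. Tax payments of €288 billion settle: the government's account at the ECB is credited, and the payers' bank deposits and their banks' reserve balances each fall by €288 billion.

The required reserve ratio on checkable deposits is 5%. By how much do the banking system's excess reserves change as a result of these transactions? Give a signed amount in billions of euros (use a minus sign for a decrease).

FX sale €345 billion: reserves −€345B, deposits 0.
Discount-window loan €355 billion: reserves +€355B, deposits 0.
Government account inflow €288 billion: reserves −€288B, deposits −€288B.
Totals: Δreserves = −€278B, Δdeposits = −€288B.
Δrequired reserves = 5% × −€288B = −€14.4B.
Δexcess reserves = Δreserves − Δrequired = −€278B − (−€14.4B) = -€263.6 billion.

-€263.6 billion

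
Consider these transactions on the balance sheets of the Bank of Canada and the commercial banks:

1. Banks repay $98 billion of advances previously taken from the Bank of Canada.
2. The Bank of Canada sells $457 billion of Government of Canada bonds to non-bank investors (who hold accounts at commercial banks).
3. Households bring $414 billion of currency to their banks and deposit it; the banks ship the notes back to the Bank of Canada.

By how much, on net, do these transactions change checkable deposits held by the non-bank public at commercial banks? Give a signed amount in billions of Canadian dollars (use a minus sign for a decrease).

Discount-window repayment $98 billion: the counterparty is a bank, so public deposits are unchanged → 0.
Asset sale (to non-banks) $457 billion: non-bank counterparties' bank balances fall → −$457B.
Currency deposit $414 billion: non-bank counterparties' bank balances rise → +$414B.
Net: 0 − 457 + 414 = -$43 billion.

-$43 billion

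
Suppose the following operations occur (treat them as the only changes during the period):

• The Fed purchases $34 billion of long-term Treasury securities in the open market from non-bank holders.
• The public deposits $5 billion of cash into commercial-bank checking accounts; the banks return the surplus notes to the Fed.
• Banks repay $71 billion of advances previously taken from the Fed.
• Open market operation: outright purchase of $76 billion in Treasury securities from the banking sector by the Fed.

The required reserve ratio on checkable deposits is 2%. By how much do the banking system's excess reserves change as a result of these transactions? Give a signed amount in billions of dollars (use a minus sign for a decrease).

Asset purchase (from non-banks) $34 billion: reserves +$34B, deposits +$34B.
Currency deposit $5 billion: reserves +$5B, deposits +$5B.
Discount-window repayment $71 billion: reserves −$71B, deposits 0.
OMO purchase (from banks) $76 billion: reserves +$76B, deposits 0.
Totals: Δreserves = +$44B, Δdeposits = +$39B.
Δrequired reserves = 2% × +$39B = +$0.78B.
Δexcess reserves = Δreserves − Δrequired = +$44B − (+$0.78B) = +$43.22 billion.

+$43.22 billion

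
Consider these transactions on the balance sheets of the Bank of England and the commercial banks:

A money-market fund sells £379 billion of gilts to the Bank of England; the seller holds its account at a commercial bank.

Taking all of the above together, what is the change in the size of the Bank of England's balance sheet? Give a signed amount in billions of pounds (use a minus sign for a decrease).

Asset purchase (from non-banks) £379 billion: a Bank of England asset is acquired → +£379B.

+£379 billion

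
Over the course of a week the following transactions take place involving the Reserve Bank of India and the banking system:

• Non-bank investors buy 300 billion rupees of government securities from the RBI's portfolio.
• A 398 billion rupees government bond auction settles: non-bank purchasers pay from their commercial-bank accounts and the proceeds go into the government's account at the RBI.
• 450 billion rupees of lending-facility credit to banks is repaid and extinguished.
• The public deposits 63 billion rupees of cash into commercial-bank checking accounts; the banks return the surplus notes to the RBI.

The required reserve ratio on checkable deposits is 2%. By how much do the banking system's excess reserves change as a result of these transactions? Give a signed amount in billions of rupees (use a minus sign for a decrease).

Asset sale (to non-banks) 300 billion rupees: reserves −300B, deposits −300B.
Government account inflow 398 billion rupees: reserves −398B, deposits −398B.
Discount-window repayment 450 billion rupees: reserves −450B, deposits 0.
Currency deposit 63 billion rupees: reserves +63B, deposits +63B.
Totals: Δreserves = −1085B, Δdeposits = −635B.
Δrequired reserves = 2% × −635B = −12.7B.
Δexcess reserves = Δreserves − Δrequired = −1085B − (−12.7B) = -1072.3 billion.

-1072.3 billion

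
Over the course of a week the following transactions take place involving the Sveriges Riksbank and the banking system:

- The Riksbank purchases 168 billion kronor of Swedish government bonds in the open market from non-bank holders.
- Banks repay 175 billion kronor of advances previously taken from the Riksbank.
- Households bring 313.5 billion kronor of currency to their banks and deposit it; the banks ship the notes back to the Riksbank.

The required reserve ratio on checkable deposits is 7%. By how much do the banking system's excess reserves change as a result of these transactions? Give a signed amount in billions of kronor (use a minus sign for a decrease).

+272.795 billion

Asset purchase (from non-banks) 168 billion kronor: reserves +168B, deposits +168B.
Discount-window repayment 175 billion kronor: reserves −175B, deposits 0.
Currency deposit 313.5 billion kronor: reserves +313.5B, deposits +313.5B.
Totals: Δreserves = +306.5B, Δdeposits = +481.5B.
Δrequired reserves = 7% × +481.5B = +33.705B.
Δexcess reserves = Δreserves − Δrequired = +306.5B − (+33.705B) = +272.795 billion.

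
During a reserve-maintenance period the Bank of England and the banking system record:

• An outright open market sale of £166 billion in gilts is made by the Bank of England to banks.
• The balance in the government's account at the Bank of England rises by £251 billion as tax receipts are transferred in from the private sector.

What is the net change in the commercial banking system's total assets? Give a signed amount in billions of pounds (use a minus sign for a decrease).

-£251 billion

Bank of England balance sheet:
  Assets:      Securities −£166B
  Liabilities: Bank reserves −£417B, Government deposits +£251B
Commercial banking system:
  Assets:      Reserves at CB −£417B, Securities +£166B
  Liabilities: Checkable deposits −£251B
Change in total bank assets = -£251 billion.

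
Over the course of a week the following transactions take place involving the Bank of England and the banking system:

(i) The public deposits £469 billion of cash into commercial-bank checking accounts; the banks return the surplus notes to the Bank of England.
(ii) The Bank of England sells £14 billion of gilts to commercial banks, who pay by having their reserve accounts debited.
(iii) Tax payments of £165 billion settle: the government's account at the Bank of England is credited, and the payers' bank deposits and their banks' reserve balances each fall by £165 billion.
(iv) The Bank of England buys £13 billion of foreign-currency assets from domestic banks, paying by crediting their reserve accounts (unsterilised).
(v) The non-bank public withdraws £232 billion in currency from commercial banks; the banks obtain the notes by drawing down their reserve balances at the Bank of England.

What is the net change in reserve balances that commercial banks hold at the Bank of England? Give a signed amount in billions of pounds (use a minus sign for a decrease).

+£71 billion

Bank of England balance sheet:
  Assets:      Securities −£14B, Foreign assets +£13B
  Liabilities: Bank reserves +£71B, Currency in circulation −£237B, Government deposits +£165B
Commercial banking system:
  Assets:      Reserves at CB +£71B, Securities +£14B, Foreign assets −£13B
  Liabilities: Checkable deposits +£72B
So the change in reserve balances that commercial banks hold at the Bank of England is +£71 billion.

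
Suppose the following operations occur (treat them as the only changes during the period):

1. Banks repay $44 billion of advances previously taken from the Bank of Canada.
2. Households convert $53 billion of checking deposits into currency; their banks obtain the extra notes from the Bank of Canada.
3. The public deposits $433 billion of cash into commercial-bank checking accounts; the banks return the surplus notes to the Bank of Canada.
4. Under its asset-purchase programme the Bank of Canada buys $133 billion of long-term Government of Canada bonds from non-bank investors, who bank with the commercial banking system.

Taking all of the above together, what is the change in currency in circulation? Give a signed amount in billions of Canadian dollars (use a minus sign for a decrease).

Bank of Canada balance sheet:
  Assets:      Securities +$133B, Loans to banks −$44B
  Liabilities: Bank reserves +$469B, Currency in circulation −$380B
So the change in currency in circulation is -$380 billion.

-$380 billion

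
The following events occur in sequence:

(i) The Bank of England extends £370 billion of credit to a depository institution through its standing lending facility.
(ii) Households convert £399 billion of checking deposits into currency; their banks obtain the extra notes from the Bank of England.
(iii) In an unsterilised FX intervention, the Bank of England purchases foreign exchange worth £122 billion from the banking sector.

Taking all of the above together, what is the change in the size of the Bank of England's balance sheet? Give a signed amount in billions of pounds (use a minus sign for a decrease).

+£492 billion

Bank of England balance sheet:
  Assets:      Loans to banks +£370B, Foreign assets +£122B
  Liabilities: Bank reserves +£93B, Currency in circulation +£399B
Change in total Bank of England assets = +£492 billion.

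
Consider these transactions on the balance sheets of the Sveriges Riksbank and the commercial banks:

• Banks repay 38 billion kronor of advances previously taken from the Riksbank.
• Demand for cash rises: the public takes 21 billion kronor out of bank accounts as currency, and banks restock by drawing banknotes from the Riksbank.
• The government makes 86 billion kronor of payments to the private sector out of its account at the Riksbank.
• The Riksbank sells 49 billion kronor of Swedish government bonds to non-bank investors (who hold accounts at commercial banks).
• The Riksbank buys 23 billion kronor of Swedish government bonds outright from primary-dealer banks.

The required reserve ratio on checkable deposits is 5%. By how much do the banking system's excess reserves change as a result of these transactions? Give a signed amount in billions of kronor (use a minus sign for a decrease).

+0.2 billion

Discount-window repayment 38 billion kronor: reserves −38B, deposits 0.
Currency withdrawal 21 billion kronor: reserves −21B, deposits −21B.
Government spending 86 billion kronor: reserves +86B, deposits +86B.
Asset sale (to non-banks) 49 billion kronor: reserves −49B, deposits −49B.
OMO purchase (from banks) 23 billion kronor: reserves +23B, deposits 0.
Totals: Δreserves = +1B, Δdeposits = +16B.
Δrequired reserves = 5% × +16B = +0.8B.
Δexcess reserves = Δreserves − Δrequired = +1B − (+0.8B) = +0.2 billion.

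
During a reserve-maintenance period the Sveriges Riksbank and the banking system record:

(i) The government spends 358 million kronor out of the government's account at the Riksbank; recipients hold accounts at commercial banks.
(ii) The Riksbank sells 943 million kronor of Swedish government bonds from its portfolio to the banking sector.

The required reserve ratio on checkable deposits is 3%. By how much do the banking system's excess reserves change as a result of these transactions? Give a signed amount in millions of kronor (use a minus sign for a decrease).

Government spending 358 million kronor: reserves +358M, deposits +358M.
OMO sale (to banks) 943 million kronor: reserves −943M, deposits 0.
Totals: Δreserves = −585M, Δdeposits = +358M.
Δrequired reserves = 3% × +358M = +10.74M.
Δexcess reserves = Δreserves − Δrequired = −585M − (+10.74M) = -595.74 million.

-595.74 million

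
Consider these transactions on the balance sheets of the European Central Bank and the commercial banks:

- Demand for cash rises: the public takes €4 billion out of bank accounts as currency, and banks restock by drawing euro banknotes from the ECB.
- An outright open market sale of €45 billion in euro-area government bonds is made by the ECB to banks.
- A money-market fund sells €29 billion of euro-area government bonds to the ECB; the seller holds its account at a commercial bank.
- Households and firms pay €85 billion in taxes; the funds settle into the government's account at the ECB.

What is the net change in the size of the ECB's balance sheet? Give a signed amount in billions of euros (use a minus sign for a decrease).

-€16 billion

Currency withdrawal €4 billion: only the composition of liabilities changes → 0.
OMO sale (to banks) €45 billion: an ECB asset is shed → −€45B.
Asset purchase (from non-banks) €29 billion: an ECB asset is acquired → +€29B.
Government account inflow €85 billion: only the composition of liabilities changes → 0.
Net: 0 − 45 + 29 + 0 = -€16 billion.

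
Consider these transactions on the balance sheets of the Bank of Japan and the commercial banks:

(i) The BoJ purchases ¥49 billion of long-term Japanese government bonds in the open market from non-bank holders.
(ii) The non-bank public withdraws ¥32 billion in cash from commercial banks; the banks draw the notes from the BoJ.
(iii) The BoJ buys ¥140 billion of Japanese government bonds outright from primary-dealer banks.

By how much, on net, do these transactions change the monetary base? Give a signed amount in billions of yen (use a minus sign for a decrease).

BoJ balance sheet:
  Assets:      Securities +¥189B
  Liabilities: Bank reserves +¥157B, Currency in circulation +¥32B
Monetary base = currency + reserves: +¥32B + (+¥157B) = +¥189 billion.

+¥189 billion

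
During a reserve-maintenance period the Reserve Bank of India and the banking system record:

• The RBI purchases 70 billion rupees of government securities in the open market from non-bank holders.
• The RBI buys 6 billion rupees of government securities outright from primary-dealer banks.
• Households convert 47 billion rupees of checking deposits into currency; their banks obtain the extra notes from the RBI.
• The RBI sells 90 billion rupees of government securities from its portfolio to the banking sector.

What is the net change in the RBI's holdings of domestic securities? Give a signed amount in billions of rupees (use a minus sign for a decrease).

-14 billion

Asset purchase (from non-banks) 70 billion rupees: securities added to the RBI's portfolio → +70B.
OMO purchase (from banks) 6 billion rupees: securities added to the RBI's portfolio → +6B.
Currency withdrawal 47 billion rupees: the RBI's securities portfolio is untouched → 0.
OMO sale (to banks) 90 billion rupees: securities removed from the RBI's portfolio → −90B.
Net: 70 + 6 + 0 − 90 = -14 billion.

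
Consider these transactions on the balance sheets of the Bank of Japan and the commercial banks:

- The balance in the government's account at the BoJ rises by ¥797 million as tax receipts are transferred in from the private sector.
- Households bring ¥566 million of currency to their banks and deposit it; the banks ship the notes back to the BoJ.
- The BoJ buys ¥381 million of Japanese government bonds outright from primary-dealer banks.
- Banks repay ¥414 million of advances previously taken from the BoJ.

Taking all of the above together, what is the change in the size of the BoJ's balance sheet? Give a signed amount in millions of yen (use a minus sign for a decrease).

Government account inflow ¥797 million: only the composition of liabilities changes → 0.
Currency deposit ¥566 million: only the composition of liabilities changes → 0.
OMO purchase (from banks) ¥381 million: a BoJ asset is acquired → +¥381M.
Discount-window repayment ¥414 million: a BoJ asset is shed → −¥414M.
Net: 0 + 0 + 381 − 414 = -¥33 million.

-¥33 million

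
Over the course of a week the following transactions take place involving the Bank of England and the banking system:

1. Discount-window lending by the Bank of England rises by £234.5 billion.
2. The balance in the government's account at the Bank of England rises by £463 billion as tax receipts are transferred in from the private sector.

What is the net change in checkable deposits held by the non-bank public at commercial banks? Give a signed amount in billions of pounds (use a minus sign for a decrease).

-£463 billion

Bank of England balance sheet:
  Assets:      Loans to banks +£234.5B
  Liabilities: Bank reserves −£228.5B, Government deposits +£463B
Commercial banking system:
  Assets:      Reserves at CB −£228.5B
  Liabilities: Checkable deposits −£463B, Borrowings from CB +£234.5B
So the change in checkable deposits held by the non-bank public at commercial banks is -£463 billion.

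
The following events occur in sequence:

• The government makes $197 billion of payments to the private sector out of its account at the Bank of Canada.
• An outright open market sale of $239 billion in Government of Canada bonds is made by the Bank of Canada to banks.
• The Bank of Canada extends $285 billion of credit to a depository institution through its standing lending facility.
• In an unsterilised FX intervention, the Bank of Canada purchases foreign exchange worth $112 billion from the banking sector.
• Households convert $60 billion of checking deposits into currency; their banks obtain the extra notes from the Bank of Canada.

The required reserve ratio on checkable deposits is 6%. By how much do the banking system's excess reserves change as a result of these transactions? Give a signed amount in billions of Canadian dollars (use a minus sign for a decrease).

+$286.78 billion

Government spending $197 billion: reserves +$197B, deposits +$197B.
OMO sale (to banks) $239 billion: reserves −$239B, deposits 0.
Discount-window loan $285 billion: reserves +$285B, deposits 0.
FX purchase $112 billion: reserves +$112B, deposits 0.
Currency withdrawal $60 billion: reserves −$60B, deposits −$60B.
Totals: Δreserves = +$295B, Δdeposits = +$137B.
Δrequired reserves = 6% × +$137B = +$8.22B.
Δexcess reserves = Δreserves − Δrequired = +$295B − (+$8.22B) = +$286.78 billion.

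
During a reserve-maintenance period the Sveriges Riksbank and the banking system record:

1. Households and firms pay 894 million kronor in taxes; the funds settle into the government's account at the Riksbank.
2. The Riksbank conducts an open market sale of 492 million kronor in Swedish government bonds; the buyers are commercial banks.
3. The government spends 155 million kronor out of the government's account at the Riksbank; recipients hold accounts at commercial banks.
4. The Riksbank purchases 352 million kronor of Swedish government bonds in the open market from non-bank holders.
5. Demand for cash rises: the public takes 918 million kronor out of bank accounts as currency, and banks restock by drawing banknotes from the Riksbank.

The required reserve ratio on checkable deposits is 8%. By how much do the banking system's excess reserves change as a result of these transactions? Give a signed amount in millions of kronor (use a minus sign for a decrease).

Government account inflow 894 million kronor: reserves −894M, deposits −894M.
OMO sale (to banks) 492 million kronor: reserves −492M, deposits 0.
Government spending 155 million kronor: reserves +155M, deposits +155M.
Asset purchase (from non-banks) 352 million kronor: reserves +352M, deposits +352M.
Currency withdrawal 918 million kronor: reserves −918M, deposits −918M.
Totals: Δreserves = −1797M, Δdeposits = −1305M.
Δrequired reserves = 8% × −1305M = −104.4M.
Δexcess reserves = Δreserves − Δrequired = −1797M − (−104.4M) = -1692.6 million.

-1692.6 million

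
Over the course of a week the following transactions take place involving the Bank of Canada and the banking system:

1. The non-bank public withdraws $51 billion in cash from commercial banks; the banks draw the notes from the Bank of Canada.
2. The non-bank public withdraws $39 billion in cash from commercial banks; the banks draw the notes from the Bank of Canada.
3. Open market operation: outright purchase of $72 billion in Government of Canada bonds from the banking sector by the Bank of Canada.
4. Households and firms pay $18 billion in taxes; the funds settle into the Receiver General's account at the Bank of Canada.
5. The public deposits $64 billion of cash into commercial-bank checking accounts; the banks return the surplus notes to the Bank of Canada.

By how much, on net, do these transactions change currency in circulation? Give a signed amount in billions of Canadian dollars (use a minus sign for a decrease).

+$26 billion

Bank of Canada balance sheet:
  Assets:      Securities +$72B
  Liabilities: Bank reserves +$28B, Currency in circulation +$26B, Government deposits +$18B
So the change in currency in circulation is +$26 billion.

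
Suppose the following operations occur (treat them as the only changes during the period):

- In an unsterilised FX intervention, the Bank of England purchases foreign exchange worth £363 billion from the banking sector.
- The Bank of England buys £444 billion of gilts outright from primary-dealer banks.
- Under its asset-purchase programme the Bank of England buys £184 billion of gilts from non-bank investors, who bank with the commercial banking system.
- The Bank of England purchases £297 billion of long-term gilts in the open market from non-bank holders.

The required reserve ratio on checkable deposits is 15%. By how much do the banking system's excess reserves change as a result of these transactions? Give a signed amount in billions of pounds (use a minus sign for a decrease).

+£1215.85 billion

FX purchase £363 billion: reserves +£363B, deposits 0.
OMO purchase (from banks) £444 billion: reserves +£444B, deposits 0.
Asset purchase (from non-banks) £184 billion: reserves +£184B, deposits +£184B.
Asset purchase (from non-banks) £297 billion: reserves +£297B, deposits +£297B.
Totals: Δreserves = +£1288B, Δdeposits = +£481B.
Δrequired reserves = 15% × +£481B = +£72.15B.
Δexcess reserves = Δreserves − Δrequired = +£1288B − (+£72.15B) = +£1215.85 billion.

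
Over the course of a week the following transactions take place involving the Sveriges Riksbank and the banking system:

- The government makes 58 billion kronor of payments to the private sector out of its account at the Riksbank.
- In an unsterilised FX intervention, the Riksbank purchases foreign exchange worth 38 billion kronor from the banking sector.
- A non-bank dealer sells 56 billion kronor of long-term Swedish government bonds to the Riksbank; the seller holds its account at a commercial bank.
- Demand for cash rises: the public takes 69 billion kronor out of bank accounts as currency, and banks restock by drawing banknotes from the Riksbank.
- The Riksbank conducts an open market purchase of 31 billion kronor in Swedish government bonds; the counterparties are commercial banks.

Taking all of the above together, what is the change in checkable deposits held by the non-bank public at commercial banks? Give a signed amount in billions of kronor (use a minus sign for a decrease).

Government spending 58 billion kronor: non-bank counterparties' bank balances rise → +58B.
FX purchase 38 billion kronor: the counterparty is a bank, so public deposits are unchanged → 0.
Asset purchase (from non-banks) 56 billion kronor: non-bank counterparties' bank balances rise → +56B.
Currency withdrawal 69 billion kronor: non-bank counterparties' bank balances fall → −69B.
OMO purchase (from banks) 31 billion kronor: the counterparty is a bank, so public deposits are unchanged → 0.
Net: 58 + 0 + 56 − 69 + 0 = +45 billion.

+45 billion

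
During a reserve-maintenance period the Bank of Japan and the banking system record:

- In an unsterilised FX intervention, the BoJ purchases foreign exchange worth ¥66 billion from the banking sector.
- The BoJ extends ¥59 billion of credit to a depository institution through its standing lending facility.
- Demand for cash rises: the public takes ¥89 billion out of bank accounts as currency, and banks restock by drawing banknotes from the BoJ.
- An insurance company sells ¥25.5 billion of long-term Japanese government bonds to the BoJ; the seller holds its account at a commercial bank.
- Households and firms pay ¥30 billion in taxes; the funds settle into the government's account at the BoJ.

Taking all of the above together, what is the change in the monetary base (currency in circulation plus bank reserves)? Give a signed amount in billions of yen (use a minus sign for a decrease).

FX purchase ¥66 billion: BoJ balance sheet expands → +¥66B.
Discount-window loan ¥59 billion: BoJ balance sheet expands → +¥59B.
Currency withdrawal ¥89 billion: just a shift between currency and reserves — both are base money → 0.
Asset purchase (from non-banks) ¥25.5 billion: BoJ balance sheet expands → +¥25.5B.
Government account inflow ¥30 billion: reserves shift to a non-base liability → −¥30B.
Net: 66 + 59 + 0 + 25.5 − 30 = +¥120.5 billion.

+¥120.5 billion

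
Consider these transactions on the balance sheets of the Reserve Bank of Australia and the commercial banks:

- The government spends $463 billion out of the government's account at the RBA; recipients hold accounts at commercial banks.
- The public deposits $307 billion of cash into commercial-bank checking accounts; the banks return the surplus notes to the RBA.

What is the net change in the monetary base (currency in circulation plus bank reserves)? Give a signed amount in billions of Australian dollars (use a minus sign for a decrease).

RBA balance sheet:
  Assets:      no change
  Liabilities: Bank reserves +$770B, Currency in circulation −$307B, Government deposits −$463B
Commercial banking system:
  Assets:      Reserves at CB +$770B
  Liabilities: Checkable deposits +$770B
Monetary base = currency + reserves: −$307B + (+$770B) = +$463 billion.

+$463 billion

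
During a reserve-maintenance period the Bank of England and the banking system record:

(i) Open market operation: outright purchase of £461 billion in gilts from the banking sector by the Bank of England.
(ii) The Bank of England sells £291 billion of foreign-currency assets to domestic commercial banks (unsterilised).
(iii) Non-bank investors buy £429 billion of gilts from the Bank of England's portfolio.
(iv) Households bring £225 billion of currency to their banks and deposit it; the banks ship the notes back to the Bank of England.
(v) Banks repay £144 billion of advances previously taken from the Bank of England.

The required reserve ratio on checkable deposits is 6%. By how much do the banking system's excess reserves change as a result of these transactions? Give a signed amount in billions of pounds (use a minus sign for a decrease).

OMO purchase (from banks) £461 billion: reserves +£461B, deposits 0.
FX sale £291 billion: reserves −£291B, deposits 0.
Asset sale (to non-banks) £429 billion: reserves −£429B, deposits −£429B.
Currency deposit £225 billion: reserves +£225B, deposits +£225B.
Discount-window repayment £144 billion: reserves −£144B, deposits 0.
Totals: Δreserves = −£178B, Δdeposits = −£204B.
Δrequired reserves = 6% × −£204B = −£12.24B.
Δexcess reserves = Δreserves − Δrequired = −£178B − (−£12.24B) = -£165.76 billion.

-£165.76 billion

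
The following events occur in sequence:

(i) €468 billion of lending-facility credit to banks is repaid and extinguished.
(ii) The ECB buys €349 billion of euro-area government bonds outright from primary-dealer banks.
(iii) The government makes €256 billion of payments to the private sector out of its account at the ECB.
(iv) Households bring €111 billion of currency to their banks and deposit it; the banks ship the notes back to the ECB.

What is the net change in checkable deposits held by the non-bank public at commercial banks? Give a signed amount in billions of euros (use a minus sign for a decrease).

ECB balance sheet:
  Assets:      Securities +€349B, Loans to banks −€468B
  Liabilities: Bank reserves +€248B, Currency in circulation −€111B, Government deposits −€256B
Commercial banking system:
  Assets:      Reserves at CB +€248B, Securities −€349B
  Liabilities: Checkable deposits +€367B, Borrowings from CB −€468B
So the change in checkable deposits held by the non-bank public at commercial banks is +€367 billion.

+€367 billion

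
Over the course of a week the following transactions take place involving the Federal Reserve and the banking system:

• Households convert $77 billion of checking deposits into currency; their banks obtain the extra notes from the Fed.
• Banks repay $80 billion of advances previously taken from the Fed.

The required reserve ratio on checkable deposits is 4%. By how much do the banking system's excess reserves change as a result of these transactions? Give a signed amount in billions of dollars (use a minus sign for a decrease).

-$153.92 billion

Currency withdrawal $77 billion: reserves −$77B, deposits −$77B.
Discount-window repayment $80 billion: reserves −$80B, deposits 0.
Totals: Δreserves = −$157B, Δdeposits = −$77B.
Δrequired reserves = 4% × −$77B = −$3.08B.
Δexcess reserves = Δreserves − Δrequired = −$157B − (−$3.08B) = -$153.92 billion.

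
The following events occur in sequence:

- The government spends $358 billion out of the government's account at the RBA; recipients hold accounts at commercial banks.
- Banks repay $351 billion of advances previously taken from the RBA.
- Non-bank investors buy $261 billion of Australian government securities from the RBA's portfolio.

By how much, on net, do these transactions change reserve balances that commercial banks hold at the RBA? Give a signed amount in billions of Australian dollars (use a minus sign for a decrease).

RBA balance sheet:
  Assets:      Securities −$261B, Loans to banks −$351B
  Liabilities: Bank reserves −$254B, Government deposits −$358B
Commercial banking system:
  Assets:      Reserves at CB −$254B
  Liabilities: Checkable deposits +$97B, Borrowings from CB −$351B
So the change in reserve balances that commercial banks hold at the RBA is -$254 billion.

-$254 billion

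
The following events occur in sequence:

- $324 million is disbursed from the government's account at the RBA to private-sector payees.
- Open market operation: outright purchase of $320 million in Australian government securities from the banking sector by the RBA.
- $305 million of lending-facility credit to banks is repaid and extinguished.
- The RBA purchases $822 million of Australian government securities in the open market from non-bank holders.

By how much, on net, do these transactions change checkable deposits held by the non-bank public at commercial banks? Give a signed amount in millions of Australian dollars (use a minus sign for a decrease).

Government spending $324 million: non-bank counterparties' bank balances rise → +$324M.
OMO purchase (from banks) $320 million: the counterparty is a bank, so public deposits are unchanged → 0.
Discount-window repayment $305 million: the counterparty is a bank, so public deposits are unchanged → 0.
Asset purchase (from non-banks) $822 million: non-bank counterparties' bank balances rise → +$822M.
Net: 324 + 0 + 0 + 822 = +$1146 million.

+$1146 million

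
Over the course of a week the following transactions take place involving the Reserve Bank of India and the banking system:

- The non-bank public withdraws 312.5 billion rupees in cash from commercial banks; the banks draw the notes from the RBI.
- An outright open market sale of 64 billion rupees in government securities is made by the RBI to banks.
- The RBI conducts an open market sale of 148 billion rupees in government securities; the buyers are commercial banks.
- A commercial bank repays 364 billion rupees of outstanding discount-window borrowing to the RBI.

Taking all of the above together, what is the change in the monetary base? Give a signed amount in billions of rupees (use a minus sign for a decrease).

RBI balance sheet:
  Assets:      Securities −212B, Loans to banks −364B
  Liabilities: Bank reserves −888.5B, Currency in circulation +312.5B
Monetary base = currency + reserves: +312.5B + (−888.5B) = -576 billion.

-576 billion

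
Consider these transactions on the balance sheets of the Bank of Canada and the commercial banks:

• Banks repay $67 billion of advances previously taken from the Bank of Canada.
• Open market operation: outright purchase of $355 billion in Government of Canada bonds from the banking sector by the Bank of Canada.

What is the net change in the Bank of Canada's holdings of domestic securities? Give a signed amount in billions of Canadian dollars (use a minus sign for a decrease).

+$355 billion

Bank of Canada balance sheet:
  Assets:      Securities +$355B, Loans to banks −$67B
  Liabilities: Bank reserves +$288B
Commercial banking system:
  Assets:      Reserves at CB +$288B, Securities −$355B
  Liabilities: Borrowings from CB −$67B
So the change in the Bank of Canada's holdings of domestic securities is +$355 billion.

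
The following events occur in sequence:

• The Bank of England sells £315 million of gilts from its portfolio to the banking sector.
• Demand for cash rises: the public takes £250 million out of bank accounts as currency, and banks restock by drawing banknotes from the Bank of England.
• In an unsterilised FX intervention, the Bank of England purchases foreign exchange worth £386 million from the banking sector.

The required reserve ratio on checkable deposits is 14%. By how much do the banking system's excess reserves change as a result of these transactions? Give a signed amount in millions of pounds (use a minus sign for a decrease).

-£144 million

OMO sale (to banks) £315 million: reserves −£315M, deposits 0.
Currency withdrawal £250 million: reserves −£250M, deposits −£250M.
FX purchase £386 million: reserves +£386M, deposits 0.
Totals: Δreserves = −£179M, Δdeposits = −£250M.
Δrequired reserves = 14% × −£250M = −£35M.
Δexcess reserves = Δreserves − Δrequired = −£179M − (−£35M) = -£144 million.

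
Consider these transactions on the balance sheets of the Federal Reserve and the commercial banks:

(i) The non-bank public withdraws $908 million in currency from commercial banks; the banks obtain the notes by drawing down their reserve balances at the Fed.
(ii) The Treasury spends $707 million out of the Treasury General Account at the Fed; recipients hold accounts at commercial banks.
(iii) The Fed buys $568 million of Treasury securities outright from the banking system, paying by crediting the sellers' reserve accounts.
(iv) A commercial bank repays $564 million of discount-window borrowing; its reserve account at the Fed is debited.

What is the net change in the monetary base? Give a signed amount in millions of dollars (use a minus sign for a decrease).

+$711 million

Fed balance sheet:
  Assets:      Securities +$568M, Loans to banks −$564M
  Liabilities: Bank reserves −$197M, Currency in circulation +$908M, Government deposits −$707M
Monetary base = currency + reserves: +$908M + (−$197M) = +$711 million.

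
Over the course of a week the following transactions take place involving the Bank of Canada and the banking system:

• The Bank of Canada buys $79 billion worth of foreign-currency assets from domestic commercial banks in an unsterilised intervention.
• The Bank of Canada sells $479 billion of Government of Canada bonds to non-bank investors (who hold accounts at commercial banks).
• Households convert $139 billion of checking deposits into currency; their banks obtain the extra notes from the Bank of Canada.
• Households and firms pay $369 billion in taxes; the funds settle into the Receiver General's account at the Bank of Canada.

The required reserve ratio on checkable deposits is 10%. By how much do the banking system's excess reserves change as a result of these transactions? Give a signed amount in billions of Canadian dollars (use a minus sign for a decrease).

-$809.3 billion

FX purchase $79 billion: reserves +$79B, deposits 0.
Asset sale (to non-banks) $479 billion: reserves −$479B, deposits −$479B.
Currency withdrawal $139 billion: reserves −$139B, deposits −$139B.
Government account inflow $369 billion: reserves −$369B, deposits −$369B.
Totals: Δreserves = −$908B, Δdeposits = −$987B.
Δrequired reserves = 10% × −$987B = −$98.7B.
Δexcess reserves = Δreserves − Δrequired = −$908B − (−$98.7B) = -$809.3 billion.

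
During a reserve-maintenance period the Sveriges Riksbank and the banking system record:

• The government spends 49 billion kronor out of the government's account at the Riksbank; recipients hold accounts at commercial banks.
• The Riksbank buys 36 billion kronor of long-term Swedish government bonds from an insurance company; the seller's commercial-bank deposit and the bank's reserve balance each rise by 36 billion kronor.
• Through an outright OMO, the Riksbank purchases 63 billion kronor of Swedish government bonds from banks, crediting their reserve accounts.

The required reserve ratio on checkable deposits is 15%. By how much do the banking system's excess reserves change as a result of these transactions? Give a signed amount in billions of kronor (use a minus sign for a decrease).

Government spending 49 billion kronor: reserves +49B, deposits +49B.
Asset purchase (from non-banks) 36 billion kronor: reserves +36B, deposits +36B.
OMO purchase (from banks) 63 billion kronor: reserves +63B, deposits 0.
Totals: Δreserves = +148B, Δdeposits = +85B.
Δrequired reserves = 15% × +85B = +12.75B.
Δexcess reserves = Δreserves − Δrequired = +148B − (+12.75B) = +135.25 billion.

+135.25 billion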